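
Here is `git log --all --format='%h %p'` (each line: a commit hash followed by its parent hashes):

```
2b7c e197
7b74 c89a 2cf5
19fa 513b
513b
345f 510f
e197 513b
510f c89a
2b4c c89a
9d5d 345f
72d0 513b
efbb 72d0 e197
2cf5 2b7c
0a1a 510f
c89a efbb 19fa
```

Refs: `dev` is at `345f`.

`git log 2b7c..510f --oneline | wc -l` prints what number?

Reachable from 510f: {19fa, 510f, 513b, 72d0, c89a, e197, efbb}.
Reachable from 2b7c: {2b7c, 513b, e197}.
In 510f's history but not 2b7c's: {19fa, 510f, 72d0, c89a, efbb} — 5 commits.

5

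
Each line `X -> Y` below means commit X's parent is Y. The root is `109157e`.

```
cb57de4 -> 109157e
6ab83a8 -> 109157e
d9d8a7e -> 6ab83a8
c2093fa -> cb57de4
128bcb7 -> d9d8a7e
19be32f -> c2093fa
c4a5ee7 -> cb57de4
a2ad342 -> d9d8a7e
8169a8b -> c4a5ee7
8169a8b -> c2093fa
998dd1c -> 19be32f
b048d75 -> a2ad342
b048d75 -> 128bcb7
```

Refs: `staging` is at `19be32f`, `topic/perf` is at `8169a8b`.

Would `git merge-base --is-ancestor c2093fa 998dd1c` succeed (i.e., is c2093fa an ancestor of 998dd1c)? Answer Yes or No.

Yes

Ancestors of 998dd1c (commits reachable by following parents): {109157e, 19be32f, 998dd1c, c2093fa, cb57de4}.
c2093fa is in that set, so it is an ancestor of 998dd1c.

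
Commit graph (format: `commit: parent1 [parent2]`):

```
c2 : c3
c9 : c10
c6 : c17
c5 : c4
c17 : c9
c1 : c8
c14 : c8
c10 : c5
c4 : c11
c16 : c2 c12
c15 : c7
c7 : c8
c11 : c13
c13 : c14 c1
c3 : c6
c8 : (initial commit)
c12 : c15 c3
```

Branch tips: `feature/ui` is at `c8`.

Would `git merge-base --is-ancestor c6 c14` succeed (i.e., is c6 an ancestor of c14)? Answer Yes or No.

No

Ancestors of c14: {c14, c8}.
c6 is not in that set, so it is not an ancestor of c14.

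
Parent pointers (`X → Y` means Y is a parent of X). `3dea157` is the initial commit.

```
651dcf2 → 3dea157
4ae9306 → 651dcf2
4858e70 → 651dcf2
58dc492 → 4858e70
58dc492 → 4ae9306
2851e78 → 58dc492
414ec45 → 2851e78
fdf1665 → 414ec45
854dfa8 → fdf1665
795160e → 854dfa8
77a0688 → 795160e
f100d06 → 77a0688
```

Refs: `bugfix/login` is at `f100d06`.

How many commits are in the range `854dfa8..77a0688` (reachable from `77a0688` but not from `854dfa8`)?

Reachable from 77a0688: {2851e78, 3dea157, 414ec45, 4858e70, 4ae9306, 58dc492, 651dcf2, 77a0688, 795160e, 854dfa8, fdf1665}.
Reachable from 854dfa8: {2851e78, 3dea157, 414ec45, 4858e70, 4ae9306, 58dc492, 651dcf2, 854dfa8, fdf1665}.
In 77a0688's history but not 854dfa8's: {77a0688, 795160e} — 2 commits.

2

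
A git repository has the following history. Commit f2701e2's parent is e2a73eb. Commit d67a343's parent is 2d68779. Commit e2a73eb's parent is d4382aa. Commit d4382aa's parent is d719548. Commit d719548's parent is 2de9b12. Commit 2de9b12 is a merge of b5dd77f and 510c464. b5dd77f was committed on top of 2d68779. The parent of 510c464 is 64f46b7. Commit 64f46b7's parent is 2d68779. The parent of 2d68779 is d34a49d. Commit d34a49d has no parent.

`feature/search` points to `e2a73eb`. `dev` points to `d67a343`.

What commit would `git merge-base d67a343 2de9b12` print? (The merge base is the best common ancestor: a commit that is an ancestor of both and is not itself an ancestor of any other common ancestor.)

2d68779

Ancestors of d67a343: {2d68779, d34a49d, d67a343}.
Ancestors of 2de9b12: {2d68779, 2de9b12, 510c464, 64f46b7, b5dd77f, d34a49d}.
Common ancestors: {2d68779, d34a49d}.
Among these, 2d68779 is not an ancestor of any other common ancestor — it is the merge base.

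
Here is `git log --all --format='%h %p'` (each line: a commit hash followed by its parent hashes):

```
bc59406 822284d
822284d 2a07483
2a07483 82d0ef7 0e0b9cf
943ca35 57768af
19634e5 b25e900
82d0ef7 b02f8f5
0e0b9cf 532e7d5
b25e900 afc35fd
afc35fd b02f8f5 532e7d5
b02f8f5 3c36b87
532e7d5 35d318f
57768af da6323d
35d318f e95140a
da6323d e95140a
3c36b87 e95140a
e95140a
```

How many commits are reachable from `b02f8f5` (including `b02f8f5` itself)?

3

Walking parent pointers from b02f8f5: reachable set = {3c36b87, b02f8f5, e95140a}.
That is 3 commits.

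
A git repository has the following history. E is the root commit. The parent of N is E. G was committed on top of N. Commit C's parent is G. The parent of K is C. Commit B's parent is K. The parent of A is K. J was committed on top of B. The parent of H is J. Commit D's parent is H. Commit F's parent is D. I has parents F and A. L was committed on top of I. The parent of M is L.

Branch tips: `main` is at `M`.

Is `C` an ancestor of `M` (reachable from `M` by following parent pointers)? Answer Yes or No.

Yes

Ancestors of M (commits reachable by following parents): {A, B, C, D, E, F, G, H, I, J, K, L, M, N}.
C is in that set, so it is an ancestor of M.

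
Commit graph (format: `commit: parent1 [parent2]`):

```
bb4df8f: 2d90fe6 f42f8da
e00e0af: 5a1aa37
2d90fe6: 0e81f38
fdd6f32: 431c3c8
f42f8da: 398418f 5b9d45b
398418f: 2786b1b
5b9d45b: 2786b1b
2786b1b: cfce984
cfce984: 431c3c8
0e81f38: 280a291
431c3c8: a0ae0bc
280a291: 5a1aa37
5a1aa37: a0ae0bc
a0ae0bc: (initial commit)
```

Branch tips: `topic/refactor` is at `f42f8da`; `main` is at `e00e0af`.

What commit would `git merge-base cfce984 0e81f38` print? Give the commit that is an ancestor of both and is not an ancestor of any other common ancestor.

Ancestors of cfce984: {431c3c8, a0ae0bc, cfce984}.
Ancestors of 0e81f38: {0e81f38, 280a291, 5a1aa37, a0ae0bc}.
Common ancestors: {a0ae0bc}.
The only common ancestor is a0ae0bc, so it is the merge base.

a0ae0bc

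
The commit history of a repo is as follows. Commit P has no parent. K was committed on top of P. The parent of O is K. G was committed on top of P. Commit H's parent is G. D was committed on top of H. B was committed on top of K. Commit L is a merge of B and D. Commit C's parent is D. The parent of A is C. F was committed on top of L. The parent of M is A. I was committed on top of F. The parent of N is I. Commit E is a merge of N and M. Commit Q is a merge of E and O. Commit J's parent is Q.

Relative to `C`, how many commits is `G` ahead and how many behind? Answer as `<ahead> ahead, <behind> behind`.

0 ahead, 3 behind

Reachable from G: {G, P}.
Reachable from C: {C, D, G, H, P}.
Only in G's history (ahead): {} — 0.
Only in C's history (behind): {C, D, H} — 3.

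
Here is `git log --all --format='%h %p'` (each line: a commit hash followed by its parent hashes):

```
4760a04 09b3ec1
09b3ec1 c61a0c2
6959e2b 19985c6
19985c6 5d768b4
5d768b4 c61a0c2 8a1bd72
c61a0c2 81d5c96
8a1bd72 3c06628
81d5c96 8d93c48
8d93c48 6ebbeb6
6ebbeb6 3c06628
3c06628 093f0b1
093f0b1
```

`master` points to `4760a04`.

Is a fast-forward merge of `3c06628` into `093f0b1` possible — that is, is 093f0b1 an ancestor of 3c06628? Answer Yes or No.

A fast-forward from 093f0b1 to 3c06628 is possible iff 093f0b1 is an ancestor of 3c06628.
Ancestors of 3c06628: {093f0b1, 3c06628}.
093f0b1 is among them, so fast-forward is possible.

Yes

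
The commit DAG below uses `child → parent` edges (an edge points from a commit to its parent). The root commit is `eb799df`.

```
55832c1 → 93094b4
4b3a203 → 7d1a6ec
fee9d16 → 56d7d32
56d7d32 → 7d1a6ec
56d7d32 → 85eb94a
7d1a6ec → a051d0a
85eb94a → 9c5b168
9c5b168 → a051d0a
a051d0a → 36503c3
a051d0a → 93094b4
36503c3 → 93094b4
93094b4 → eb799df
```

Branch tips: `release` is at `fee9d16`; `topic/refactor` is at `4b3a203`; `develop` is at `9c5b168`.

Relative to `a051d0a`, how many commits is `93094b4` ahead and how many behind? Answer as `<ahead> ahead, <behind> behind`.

Reachable from 93094b4: {93094b4, eb799df}.
Reachable from a051d0a: {36503c3, 93094b4, a051d0a, eb799df}.
Only in 93094b4's history (ahead): {} — 0.
Only in a051d0a's history (behind): {36503c3, a051d0a} — 2.

0 ahead, 2 behind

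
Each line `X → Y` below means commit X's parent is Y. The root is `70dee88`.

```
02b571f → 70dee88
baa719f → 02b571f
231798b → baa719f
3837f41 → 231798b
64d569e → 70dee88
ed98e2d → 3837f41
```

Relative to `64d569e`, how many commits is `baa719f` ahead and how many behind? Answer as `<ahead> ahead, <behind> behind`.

2 ahead, 1 behind

Reachable from baa719f: {02b571f, 70dee88, baa719f}.
Reachable from 64d569e: {64d569e, 70dee88}.
Only in baa719f's history (ahead): {02b571f, baa719f} — 2.
Only in 64d569e's history (behind): {64d569e} — 1.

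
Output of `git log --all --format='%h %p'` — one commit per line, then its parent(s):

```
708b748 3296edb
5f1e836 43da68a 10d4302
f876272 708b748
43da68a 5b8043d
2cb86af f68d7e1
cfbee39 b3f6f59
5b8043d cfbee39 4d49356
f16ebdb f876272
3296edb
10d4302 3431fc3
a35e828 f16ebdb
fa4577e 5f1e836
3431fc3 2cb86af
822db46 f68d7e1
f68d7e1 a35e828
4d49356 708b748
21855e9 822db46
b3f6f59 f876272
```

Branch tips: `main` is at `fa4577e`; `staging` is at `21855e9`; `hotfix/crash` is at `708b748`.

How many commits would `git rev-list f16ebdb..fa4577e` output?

Reachable from fa4577e: {10d4302, 2cb86af, 3296edb, 3431fc3, 43da68a, 4d49356, 5b8043d, 5f1e836, 708b748, a35e828, b3f6f59, cfbee39, f16ebdb, f68d7e1, f876272, fa4577e}.
Reachable from f16ebdb: {3296edb, 708b748, f16ebdb, f876272}.
In fa4577e's history but not f16ebdb's: {10d4302, 2cb86af, 3431fc3, 43da68a, 4d49356, 5b8043d, 5f1e836, a35e828, b3f6f59, cfbee39, f68d7e1, fa4577e} — 12 commits.

12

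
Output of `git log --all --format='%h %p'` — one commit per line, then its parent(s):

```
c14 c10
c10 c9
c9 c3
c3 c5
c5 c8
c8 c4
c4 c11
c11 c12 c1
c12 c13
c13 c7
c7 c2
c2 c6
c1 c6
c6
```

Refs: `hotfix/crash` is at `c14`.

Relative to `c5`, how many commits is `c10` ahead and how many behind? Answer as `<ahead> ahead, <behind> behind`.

3 ahead, 0 behind

Reachable from c10: {c1, c10, c11, c12, c13, c2, c3, c4, c5, c6, c7, c8, c9}.
Reachable from c5: {c1, c11, c12, c13, c2, c4, c5, c6, c7, c8}.
Only in c10's history (ahead): {c10, c3, c9} — 3.
Only in c5's history (behind): {} — 0.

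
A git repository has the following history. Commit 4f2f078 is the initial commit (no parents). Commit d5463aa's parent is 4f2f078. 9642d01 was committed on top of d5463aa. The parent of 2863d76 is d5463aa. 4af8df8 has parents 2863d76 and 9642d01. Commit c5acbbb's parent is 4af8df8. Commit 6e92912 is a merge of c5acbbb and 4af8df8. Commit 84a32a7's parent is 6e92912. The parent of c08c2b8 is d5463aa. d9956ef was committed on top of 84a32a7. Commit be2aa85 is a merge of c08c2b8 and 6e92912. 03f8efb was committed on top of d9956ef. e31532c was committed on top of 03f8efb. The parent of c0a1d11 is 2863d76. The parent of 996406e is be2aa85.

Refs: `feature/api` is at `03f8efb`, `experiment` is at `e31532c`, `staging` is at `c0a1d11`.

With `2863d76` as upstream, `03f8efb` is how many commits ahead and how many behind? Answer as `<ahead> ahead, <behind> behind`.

Reachable from 03f8efb: {03f8efb, 2863d76, 4af8df8, 4f2f078, 6e92912, 84a32a7, 9642d01, c5acbbb, d5463aa, d9956ef}.
Reachable from 2863d76: {2863d76, 4f2f078, d5463aa}.
Only in 03f8efb's history (ahead): {03f8efb, 4af8df8, 6e92912, 84a32a7, 9642d01, c5acbbb, d9956ef} — 7.
Only in 2863d76's history (behind): {} — 0.

7 ahead, 0 behind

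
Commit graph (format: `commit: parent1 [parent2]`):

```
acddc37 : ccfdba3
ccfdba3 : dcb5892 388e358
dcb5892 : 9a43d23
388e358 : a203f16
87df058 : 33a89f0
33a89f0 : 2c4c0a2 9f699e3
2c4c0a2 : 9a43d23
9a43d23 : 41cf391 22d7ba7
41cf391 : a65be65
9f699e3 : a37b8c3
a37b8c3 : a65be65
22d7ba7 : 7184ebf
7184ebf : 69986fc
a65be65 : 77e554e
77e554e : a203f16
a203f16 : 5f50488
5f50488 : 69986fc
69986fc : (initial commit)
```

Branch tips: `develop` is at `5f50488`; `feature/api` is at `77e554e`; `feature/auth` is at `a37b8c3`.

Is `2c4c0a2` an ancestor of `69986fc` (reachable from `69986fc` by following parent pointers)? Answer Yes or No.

No

Ancestors of 69986fc: {69986fc}.
2c4c0a2 is not in that set, so it is not an ancestor of 69986fc.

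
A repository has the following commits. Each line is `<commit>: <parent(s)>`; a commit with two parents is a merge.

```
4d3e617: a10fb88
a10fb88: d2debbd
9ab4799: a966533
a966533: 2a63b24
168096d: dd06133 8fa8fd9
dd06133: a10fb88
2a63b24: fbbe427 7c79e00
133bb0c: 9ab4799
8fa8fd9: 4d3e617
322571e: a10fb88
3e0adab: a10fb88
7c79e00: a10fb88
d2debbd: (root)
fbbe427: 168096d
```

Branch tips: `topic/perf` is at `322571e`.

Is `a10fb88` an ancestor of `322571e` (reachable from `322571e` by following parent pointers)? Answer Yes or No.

Yes

Ancestors of 322571e (commits reachable by following parents): {322571e, a10fb88, d2debbd}.
a10fb88 is in that set, so it is an ancestor of 322571e.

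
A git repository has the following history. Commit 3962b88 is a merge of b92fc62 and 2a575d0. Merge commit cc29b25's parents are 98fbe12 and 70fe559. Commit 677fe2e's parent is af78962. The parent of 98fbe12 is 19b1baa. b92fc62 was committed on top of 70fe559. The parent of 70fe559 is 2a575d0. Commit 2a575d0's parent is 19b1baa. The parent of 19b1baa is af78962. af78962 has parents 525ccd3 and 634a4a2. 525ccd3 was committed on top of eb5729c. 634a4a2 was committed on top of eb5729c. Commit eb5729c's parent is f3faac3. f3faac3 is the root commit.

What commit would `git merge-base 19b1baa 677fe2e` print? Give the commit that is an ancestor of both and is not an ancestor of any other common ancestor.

af78962

Ancestors of 19b1baa: {19b1baa, 525ccd3, 634a4a2, af78962, eb5729c, f3faac3}.
Ancestors of 677fe2e: {525ccd3, 634a4a2, 677fe2e, af78962, eb5729c, f3faac3}.
Common ancestors: {525ccd3, 634a4a2, af78962, eb5729c, f3faac3}.
Among these, af78962 is not an ancestor of any other common ancestor — it is the merge base.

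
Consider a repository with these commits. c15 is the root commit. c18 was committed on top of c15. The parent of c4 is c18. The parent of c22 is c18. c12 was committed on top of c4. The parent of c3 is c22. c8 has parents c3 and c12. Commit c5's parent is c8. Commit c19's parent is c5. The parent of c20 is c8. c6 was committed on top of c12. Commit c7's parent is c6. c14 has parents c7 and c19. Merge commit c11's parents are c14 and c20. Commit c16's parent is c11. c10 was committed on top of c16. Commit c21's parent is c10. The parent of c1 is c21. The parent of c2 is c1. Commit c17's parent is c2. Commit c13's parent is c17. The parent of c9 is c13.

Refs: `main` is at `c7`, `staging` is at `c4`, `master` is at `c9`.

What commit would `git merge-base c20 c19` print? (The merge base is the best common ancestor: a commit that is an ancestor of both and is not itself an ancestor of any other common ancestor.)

Ancestors of c20: {c12, c15, c18, c20, c22, c3, c4, c8}.
Ancestors of c19: {c12, c15, c18, c19, c22, c3, c4, c5, c8}.
Common ancestors: {c12, c15, c18, c22, c3, c4, c8}.
Among these, c8 is not an ancestor of any other common ancestor — it is the merge base.

c8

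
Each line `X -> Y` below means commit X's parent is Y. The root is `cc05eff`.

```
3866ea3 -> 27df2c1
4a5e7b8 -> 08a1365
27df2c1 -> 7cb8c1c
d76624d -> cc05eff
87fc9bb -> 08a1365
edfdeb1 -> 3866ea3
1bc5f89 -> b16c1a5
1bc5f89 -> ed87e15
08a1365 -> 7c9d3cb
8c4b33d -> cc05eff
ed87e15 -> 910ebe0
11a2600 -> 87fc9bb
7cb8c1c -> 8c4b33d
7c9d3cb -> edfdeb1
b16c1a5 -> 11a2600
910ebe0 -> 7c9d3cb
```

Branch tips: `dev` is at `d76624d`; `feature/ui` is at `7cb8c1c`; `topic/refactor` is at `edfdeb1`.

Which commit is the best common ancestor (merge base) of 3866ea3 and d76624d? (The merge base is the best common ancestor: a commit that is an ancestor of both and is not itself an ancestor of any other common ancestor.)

cc05eff

Ancestors of 3866ea3: {27df2c1, 3866ea3, 7cb8c1c, 8c4b33d, cc05eff}.
Ancestors of d76624d: {cc05eff, d76624d}.
Common ancestors: {cc05eff}.
The only common ancestor is cc05eff, so it is the merge base.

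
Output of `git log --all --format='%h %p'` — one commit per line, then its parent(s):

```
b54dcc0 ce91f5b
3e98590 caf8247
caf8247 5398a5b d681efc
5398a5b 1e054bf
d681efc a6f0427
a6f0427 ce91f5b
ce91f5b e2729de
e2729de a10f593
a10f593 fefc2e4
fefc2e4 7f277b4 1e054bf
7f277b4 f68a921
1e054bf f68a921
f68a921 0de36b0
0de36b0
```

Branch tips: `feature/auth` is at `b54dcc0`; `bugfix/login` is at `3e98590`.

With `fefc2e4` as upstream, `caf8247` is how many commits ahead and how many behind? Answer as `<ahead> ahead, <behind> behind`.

Reachable from caf8247: {0de36b0, 1e054bf, 5398a5b, 7f277b4, a10f593, a6f0427, caf8247, ce91f5b, d681efc, e2729de, f68a921, fefc2e4}.
Reachable from fefc2e4: {0de36b0, 1e054bf, 7f277b4, f68a921, fefc2e4}.
Only in caf8247's history (ahead): {5398a5b, a10f593, a6f0427, caf8247, ce91f5b, d681efc, e2729de} — 7.
Only in fefc2e4's history (behind): {} — 0.

7 ahead, 0 behind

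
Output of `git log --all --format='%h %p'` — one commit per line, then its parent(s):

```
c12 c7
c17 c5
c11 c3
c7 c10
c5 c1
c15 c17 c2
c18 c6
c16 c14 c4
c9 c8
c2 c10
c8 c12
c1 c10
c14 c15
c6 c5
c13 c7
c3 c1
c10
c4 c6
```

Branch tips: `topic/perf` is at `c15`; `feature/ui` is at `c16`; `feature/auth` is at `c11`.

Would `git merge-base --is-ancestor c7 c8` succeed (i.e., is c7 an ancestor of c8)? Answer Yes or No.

Yes

Ancestors of c8 (commits reachable by following parents): {c10, c12, c7, c8}.
c7 is in that set, so it is an ancestor of c8.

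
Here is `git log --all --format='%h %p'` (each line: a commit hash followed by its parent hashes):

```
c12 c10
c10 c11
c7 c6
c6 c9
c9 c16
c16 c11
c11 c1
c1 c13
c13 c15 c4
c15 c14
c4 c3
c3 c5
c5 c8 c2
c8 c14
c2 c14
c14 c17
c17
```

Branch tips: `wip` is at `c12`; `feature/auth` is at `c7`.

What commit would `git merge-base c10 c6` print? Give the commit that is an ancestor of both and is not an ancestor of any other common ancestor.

Ancestors of c10: {c1, c10, c11, c13, c14, c15, c17, c2, c3, c4, c5, c8}.
Ancestors of c6: {c1, c11, c13, c14, c15, c16, c17, c2, c3, c4, c5, c6, c8, c9}.
Common ancestors: {c1, c11, c13, c14, c15, c17, c2, c3, c4, c5, c8}.
Among these, c11 is not an ancestor of any other common ancestor — it is the merge base.

c11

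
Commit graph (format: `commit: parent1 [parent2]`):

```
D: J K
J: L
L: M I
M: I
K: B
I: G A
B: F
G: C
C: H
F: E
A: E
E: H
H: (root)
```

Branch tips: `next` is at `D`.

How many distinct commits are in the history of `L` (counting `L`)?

8

Walking parent pointers from L: reachable set = {A, C, E, G, H, I, L, M}.
That is 8 commits.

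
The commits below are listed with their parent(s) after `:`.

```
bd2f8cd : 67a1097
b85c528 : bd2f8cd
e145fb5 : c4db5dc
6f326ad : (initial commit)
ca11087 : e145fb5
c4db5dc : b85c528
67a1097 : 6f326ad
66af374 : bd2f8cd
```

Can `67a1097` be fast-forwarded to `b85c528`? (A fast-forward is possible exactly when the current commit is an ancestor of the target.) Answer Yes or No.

Yes

A fast-forward from 67a1097 to b85c528 is possible iff 67a1097 is an ancestor of b85c528.
Ancestors of b85c528: {67a1097, 6f326ad, b85c528, bd2f8cd}.
67a1097 is among them, so fast-forward is possible.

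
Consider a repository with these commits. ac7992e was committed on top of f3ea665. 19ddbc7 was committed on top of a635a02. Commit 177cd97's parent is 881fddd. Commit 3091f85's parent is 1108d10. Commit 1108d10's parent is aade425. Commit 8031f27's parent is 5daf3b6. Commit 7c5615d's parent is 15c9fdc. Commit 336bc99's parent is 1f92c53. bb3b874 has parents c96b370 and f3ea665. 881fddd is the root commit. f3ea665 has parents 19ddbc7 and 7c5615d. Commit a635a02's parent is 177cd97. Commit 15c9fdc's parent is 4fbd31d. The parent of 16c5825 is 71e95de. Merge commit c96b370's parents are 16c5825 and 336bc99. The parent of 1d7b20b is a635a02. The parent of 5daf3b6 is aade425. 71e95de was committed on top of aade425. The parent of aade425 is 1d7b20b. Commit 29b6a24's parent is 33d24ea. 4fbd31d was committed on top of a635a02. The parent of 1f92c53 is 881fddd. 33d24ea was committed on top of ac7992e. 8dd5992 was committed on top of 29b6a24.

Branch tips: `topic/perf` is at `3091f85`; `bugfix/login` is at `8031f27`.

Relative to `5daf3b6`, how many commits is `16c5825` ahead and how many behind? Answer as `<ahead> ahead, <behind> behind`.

Reachable from 16c5825: {16c5825, 177cd97, 1d7b20b, 71e95de, 881fddd, a635a02, aade425}.
Reachable from 5daf3b6: {177cd97, 1d7b20b, 5daf3b6, 881fddd, a635a02, aade425}.
Only in 16c5825's history (ahead): {16c5825, 71e95de} — 2.
Only in 5daf3b6's history (behind): {5daf3b6} — 1.

2 ahead, 1 behind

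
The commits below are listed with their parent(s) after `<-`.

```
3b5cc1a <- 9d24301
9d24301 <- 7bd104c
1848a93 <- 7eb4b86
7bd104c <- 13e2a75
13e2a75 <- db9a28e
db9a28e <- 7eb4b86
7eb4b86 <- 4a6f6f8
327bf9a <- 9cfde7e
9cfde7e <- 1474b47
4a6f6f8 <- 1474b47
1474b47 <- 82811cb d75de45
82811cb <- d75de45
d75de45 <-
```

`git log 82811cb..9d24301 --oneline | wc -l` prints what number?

Reachable from 9d24301: {13e2a75, 1474b47, 4a6f6f8, 7bd104c, 7eb4b86, 82811cb, 9d24301, d75de45, db9a28e}.
Reachable from 82811cb: {82811cb, d75de45}.
In 9d24301's history but not 82811cb's: {13e2a75, 1474b47, 4a6f6f8, 7bd104c, 7eb4b86, 9d24301, db9a28e} — 7 commits.

7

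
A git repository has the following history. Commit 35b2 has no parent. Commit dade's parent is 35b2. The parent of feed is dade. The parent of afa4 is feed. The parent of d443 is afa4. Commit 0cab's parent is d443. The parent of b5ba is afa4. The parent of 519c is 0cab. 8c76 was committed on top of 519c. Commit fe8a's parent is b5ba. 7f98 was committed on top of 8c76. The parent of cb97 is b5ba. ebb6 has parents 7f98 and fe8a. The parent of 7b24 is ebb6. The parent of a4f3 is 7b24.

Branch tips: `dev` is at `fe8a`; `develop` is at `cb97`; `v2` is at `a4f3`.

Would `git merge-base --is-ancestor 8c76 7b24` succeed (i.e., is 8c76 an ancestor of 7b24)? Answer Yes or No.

Ancestors of 7b24 (commits reachable by following parents): {0cab, 35b2, 519c, 7b24, 7f98, 8c76, afa4, b5ba, d443, dade, ebb6, fe8a, feed}.
8c76 is in that set, so it is an ancestor of 7b24.

Yes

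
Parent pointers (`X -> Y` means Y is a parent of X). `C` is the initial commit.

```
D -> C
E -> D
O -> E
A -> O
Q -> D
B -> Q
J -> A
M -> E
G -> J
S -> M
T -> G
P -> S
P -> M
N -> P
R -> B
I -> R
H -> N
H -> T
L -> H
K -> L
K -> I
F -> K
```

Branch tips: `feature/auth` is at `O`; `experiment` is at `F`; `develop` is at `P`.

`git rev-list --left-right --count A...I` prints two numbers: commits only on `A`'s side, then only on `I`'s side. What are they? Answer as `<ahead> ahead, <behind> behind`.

Reachable from A: {A, C, D, E, O}.
Reachable from I: {B, C, D, I, Q, R}.
Only in A's history (ahead): {A, E, O} — 3.
Only in I's history (behind): {B, I, Q, R} — 4.

3 ahead, 4 behind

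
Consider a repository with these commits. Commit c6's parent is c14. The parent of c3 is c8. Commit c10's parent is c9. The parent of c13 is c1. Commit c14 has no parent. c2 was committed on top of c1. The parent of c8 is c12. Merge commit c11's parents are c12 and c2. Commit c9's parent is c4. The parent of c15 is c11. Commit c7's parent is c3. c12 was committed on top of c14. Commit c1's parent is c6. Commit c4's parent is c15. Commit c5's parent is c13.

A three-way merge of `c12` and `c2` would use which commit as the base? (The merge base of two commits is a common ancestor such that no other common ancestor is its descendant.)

Ancestors of c12: {c12, c14}.
Ancestors of c2: {c1, c14, c2, c6}.
Common ancestors: {c14}.
The only common ancestor is c14, so it is the merge base.

c14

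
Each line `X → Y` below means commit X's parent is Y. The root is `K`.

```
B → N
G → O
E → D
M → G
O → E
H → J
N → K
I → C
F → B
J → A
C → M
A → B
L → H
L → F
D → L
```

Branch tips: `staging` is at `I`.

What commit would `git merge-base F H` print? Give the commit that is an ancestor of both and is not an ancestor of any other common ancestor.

B

Ancestors of F: {B, F, K, N}.
Ancestors of H: {A, B, H, J, K, N}.
Common ancestors: {B, K, N}.
Among these, B is not an ancestor of any other common ancestor — it is the merge base.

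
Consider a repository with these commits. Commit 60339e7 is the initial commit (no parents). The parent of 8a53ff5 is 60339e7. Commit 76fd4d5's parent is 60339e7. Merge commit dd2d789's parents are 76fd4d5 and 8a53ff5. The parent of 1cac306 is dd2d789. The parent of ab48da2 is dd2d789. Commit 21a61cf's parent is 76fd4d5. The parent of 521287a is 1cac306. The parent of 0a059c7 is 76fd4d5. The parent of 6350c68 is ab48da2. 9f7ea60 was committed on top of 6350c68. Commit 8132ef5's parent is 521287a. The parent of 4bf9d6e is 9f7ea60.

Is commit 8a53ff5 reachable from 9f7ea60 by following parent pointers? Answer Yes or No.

Yes

Ancestors of 9f7ea60 (commits reachable by following parents): {60339e7, 6350c68, 76fd4d5, 8a53ff5, 9f7ea60, ab48da2, dd2d789}.
8a53ff5 is in that set, so it is an ancestor of 9f7ea60.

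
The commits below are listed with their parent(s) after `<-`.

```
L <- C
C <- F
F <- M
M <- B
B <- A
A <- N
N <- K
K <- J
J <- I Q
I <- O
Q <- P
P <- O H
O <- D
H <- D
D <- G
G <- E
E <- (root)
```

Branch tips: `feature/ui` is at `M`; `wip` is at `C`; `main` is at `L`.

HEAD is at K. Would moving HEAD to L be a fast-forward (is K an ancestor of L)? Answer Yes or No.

Yes

A fast-forward from K to L is possible iff K is an ancestor of L.
Ancestors of L: {A, B, C, D, E, F, G, H, I, J, K, L, M, N, O, P, Q}.
K is among them, so fast-forward is possible.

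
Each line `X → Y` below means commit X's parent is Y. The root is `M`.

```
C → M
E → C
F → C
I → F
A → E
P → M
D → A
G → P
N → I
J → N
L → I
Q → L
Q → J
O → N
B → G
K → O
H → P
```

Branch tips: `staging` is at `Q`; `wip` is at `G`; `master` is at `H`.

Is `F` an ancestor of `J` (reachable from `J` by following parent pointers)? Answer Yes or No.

Yes

Ancestors of J (commits reachable by following parents): {C, F, I, J, M, N}.
F is in that set, so it is an ancestor of J.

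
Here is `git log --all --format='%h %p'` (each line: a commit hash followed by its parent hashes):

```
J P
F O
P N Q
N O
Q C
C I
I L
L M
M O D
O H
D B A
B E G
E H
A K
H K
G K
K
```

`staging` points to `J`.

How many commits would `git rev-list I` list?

Walking parent pointers from I: reachable set = {A, B, D, E, G, H, I, K, L, M, O}.
That is 11 commits.

11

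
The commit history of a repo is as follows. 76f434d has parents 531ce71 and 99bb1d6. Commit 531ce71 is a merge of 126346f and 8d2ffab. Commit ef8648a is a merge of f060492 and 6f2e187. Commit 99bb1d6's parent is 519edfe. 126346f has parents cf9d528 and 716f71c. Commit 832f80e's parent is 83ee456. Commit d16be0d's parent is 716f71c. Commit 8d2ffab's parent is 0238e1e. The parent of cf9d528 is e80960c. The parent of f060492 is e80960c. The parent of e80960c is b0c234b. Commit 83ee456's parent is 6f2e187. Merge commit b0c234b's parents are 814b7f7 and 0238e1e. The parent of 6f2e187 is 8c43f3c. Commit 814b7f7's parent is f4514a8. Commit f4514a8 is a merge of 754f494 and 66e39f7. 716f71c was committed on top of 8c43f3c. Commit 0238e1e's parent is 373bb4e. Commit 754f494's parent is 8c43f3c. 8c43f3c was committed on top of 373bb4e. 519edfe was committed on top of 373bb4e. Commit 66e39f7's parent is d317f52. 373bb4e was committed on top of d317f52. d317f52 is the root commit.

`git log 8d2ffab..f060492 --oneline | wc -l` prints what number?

8

Reachable from f060492: {0238e1e, 373bb4e, 66e39f7, 754f494, 814b7f7, 8c43f3c, b0c234b, d317f52, e80960c, f060492, f4514a8}.
Reachable from 8d2ffab: {0238e1e, 373bb4e, 8d2ffab, d317f52}.
In f060492's history but not 8d2ffab's: {66e39f7, 754f494, 814b7f7, 8c43f3c, b0c234b, e80960c, f060492, f4514a8} — 8 commits.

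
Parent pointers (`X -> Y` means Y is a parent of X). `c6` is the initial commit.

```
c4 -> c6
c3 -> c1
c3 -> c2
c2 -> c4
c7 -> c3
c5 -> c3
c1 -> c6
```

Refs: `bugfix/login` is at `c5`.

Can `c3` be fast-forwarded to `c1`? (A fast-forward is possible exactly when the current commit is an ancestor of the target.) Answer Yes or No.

No

A fast-forward from c3 to c1 is possible iff c3 is an ancestor of c1.
Ancestors of c1: {c1, c6}.
c3 is not among them, so fast-forward is not possible.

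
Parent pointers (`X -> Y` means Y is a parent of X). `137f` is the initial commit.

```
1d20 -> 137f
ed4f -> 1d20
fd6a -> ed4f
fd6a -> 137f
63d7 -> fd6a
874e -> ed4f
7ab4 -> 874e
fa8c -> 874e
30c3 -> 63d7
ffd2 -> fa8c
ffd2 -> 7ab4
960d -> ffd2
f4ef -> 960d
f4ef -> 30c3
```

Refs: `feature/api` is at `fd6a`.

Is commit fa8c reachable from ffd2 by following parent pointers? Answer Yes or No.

Yes

Ancestors of ffd2 (commits reachable by following parents): {137f, 1d20, 7ab4, 874e, ed4f, fa8c, ffd2}.
fa8c is in that set, so it is an ancestor of ffd2.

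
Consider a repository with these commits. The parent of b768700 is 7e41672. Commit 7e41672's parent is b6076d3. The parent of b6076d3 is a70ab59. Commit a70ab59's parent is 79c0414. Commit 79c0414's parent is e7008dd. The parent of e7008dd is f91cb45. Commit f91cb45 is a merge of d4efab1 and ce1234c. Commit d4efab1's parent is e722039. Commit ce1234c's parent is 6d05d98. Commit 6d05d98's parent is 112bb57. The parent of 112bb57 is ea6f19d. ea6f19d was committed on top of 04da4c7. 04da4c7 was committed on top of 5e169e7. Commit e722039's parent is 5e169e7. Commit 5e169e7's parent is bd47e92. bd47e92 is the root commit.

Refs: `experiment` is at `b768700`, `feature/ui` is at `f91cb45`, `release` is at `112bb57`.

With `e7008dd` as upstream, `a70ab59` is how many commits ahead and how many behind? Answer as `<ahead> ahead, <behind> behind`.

2 ahead, 0 behind

Reachable from a70ab59: {04da4c7, 112bb57, 5e169e7, 6d05d98, 79c0414, a70ab59, bd47e92, ce1234c, d4efab1, e7008dd, e722039, ea6f19d, f91cb45}.
Reachable from e7008dd: {04da4c7, 112bb57, 5e169e7, 6d05d98, bd47e92, ce1234c, d4efab1, e7008dd, e722039, ea6f19d, f91cb45}.
Only in a70ab59's history (ahead): {79c0414, a70ab59} — 2.
Only in e7008dd's history (behind): {} — 0.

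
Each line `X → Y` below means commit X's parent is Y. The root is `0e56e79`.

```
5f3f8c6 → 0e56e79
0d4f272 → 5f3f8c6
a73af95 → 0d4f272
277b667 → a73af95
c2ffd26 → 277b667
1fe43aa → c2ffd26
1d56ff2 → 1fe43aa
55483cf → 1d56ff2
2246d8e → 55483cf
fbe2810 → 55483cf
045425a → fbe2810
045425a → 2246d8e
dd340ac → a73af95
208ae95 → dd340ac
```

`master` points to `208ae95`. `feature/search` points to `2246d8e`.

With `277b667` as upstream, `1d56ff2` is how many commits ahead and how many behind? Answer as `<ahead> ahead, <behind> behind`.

3 ahead, 0 behind

Reachable from 1d56ff2: {0d4f272, 0e56e79, 1d56ff2, 1fe43aa, 277b667, 5f3f8c6, a73af95, c2ffd26}.
Reachable from 277b667: {0d4f272, 0e56e79, 277b667, 5f3f8c6, a73af95}.
Only in 1d56ff2's history (ahead): {1d56ff2, 1fe43aa, c2ffd26} — 3.
Only in 277b667's history (behind): {} — 0.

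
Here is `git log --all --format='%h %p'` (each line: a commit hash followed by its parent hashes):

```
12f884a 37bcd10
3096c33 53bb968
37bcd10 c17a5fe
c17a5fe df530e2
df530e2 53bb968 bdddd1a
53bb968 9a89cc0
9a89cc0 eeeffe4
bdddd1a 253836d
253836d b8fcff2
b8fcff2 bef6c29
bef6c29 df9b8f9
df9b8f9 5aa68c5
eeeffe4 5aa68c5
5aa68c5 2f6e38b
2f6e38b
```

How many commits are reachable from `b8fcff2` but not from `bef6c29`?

Reachable from b8fcff2: {2f6e38b, 5aa68c5, b8fcff2, bef6c29, df9b8f9}.
Reachable from bef6c29: {2f6e38b, 5aa68c5, bef6c29, df9b8f9}.
In b8fcff2's history but not bef6c29's: {b8fcff2} — 1 commit.

1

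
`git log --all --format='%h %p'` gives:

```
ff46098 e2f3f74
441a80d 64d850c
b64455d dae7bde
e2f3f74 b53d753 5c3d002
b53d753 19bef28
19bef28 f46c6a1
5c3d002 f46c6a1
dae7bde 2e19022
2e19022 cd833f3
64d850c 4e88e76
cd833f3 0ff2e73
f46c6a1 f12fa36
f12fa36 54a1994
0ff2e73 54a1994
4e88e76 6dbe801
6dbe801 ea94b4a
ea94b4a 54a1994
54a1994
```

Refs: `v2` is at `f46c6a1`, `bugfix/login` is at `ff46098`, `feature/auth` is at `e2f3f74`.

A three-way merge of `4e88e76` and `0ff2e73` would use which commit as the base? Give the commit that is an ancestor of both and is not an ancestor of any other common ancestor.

Ancestors of 4e88e76: {4e88e76, 54a1994, 6dbe801, ea94b4a}.
Ancestors of 0ff2e73: {0ff2e73, 54a1994}.
Common ancestors: {54a1994}.
The only common ancestor is 54a1994, so it is the merge base.

54a1994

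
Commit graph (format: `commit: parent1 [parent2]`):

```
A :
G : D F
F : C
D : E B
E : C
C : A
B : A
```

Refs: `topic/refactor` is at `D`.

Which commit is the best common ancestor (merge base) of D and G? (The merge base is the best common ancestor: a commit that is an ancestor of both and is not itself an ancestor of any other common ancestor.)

Ancestors of D: {A, B, C, D, E}.
Ancestors of G: {A, B, C, D, E, F, G}.
Common ancestors: {A, B, C, D, E}.
Among these, D is not an ancestor of any other common ancestor — it is the merge base.

D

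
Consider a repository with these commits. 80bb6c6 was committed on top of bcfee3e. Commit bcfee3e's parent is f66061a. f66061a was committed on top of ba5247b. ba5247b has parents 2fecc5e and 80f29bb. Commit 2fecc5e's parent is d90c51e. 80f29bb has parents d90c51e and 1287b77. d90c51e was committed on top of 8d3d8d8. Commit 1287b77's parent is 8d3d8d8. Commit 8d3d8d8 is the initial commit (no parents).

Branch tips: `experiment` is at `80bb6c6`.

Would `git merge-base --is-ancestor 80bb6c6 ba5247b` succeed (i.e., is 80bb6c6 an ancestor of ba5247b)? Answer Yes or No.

No

Ancestors of ba5247b: {1287b77, 2fecc5e, 80f29bb, 8d3d8d8, ba5247b, d90c51e}.
80bb6c6 is not in that set, so it is not an ancestor of ba5247b.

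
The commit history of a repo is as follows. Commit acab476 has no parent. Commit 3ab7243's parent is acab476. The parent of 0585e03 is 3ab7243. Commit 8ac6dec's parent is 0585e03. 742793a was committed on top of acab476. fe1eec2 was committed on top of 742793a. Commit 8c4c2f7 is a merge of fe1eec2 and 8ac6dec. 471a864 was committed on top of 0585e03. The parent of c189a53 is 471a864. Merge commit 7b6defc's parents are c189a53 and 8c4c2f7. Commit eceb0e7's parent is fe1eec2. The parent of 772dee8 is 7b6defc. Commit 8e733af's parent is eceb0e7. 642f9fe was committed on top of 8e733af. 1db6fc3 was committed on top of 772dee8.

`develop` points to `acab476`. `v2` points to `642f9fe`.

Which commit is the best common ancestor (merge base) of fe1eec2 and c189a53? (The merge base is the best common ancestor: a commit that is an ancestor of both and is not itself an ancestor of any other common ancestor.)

acab476

Ancestors of fe1eec2: {742793a, acab476, fe1eec2}.
Ancestors of c189a53: {0585e03, 3ab7243, 471a864, acab476, c189a53}.
Common ancestors: {acab476}.
The only common ancestor is acab476, so it is the merge base.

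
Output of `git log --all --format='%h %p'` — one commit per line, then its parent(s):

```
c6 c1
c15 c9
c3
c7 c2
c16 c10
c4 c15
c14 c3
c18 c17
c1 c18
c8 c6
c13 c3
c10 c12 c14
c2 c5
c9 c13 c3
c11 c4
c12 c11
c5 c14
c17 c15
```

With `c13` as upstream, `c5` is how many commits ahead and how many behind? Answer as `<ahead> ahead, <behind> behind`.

2 ahead, 1 behind

Reachable from c5: {c14, c3, c5}.
Reachable from c13: {c13, c3}.
Only in c5's history (ahead): {c14, c5} — 2.
Only in c13's history (behind): {c13} — 1.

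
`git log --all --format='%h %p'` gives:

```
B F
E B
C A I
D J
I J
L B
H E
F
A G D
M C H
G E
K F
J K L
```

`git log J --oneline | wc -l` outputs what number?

5

Walking parent pointers from J: reachable set = {B, F, J, K, L}.
That is 5 commits.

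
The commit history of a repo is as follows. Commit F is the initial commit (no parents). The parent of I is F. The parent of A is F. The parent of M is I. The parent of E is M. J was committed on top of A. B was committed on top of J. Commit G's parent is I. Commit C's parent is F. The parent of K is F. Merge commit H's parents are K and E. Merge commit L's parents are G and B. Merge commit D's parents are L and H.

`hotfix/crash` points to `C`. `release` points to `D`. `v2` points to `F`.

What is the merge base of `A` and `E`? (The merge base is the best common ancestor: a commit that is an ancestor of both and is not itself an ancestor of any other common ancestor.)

Ancestors of A: {A, F}.
Ancestors of E: {E, F, I, M}.
Common ancestors: {F}.
The only common ancestor is F, so it is the merge base.

F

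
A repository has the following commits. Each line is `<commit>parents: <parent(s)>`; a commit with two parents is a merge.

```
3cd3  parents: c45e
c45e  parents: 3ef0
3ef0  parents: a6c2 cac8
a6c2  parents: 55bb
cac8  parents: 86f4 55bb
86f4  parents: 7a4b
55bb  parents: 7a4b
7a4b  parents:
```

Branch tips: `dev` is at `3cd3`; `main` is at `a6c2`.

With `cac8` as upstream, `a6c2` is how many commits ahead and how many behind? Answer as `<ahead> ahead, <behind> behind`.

Reachable from a6c2: {55bb, 7a4b, a6c2}.
Reachable from cac8: {55bb, 7a4b, 86f4, cac8}.
Only in a6c2's history (ahead): {a6c2} — 1.
Only in cac8's history (behind): {86f4, cac8} — 2.

1 ahead, 2 behind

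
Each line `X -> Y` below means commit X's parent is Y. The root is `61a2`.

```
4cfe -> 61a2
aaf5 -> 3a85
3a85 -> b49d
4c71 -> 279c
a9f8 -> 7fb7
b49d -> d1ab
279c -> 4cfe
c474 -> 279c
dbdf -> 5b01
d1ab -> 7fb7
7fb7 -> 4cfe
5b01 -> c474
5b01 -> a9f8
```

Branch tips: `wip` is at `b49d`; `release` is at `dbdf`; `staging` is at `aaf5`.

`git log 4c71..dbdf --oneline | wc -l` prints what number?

Reachable from dbdf: {279c, 4cfe, 5b01, 61a2, 7fb7, a9f8, c474, dbdf}.
Reachable from 4c71: {279c, 4c71, 4cfe, 61a2}.
In dbdf's history but not 4c71's: {5b01, 7fb7, a9f8, c474, dbdf} — 5 commits.

5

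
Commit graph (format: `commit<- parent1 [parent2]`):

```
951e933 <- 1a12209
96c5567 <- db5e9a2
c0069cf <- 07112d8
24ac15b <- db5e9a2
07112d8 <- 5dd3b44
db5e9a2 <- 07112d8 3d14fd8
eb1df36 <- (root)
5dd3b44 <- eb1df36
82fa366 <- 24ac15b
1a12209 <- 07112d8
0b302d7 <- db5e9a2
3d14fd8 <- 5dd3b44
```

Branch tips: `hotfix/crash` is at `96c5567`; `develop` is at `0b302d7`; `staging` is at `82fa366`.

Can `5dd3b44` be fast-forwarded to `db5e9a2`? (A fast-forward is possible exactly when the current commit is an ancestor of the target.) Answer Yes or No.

Yes

A fast-forward from 5dd3b44 to db5e9a2 is possible iff 5dd3b44 is an ancestor of db5e9a2.
Ancestors of db5e9a2: {07112d8, 3d14fd8, 5dd3b44, db5e9a2, eb1df36}.
5dd3b44 is among them, so fast-forward is possible.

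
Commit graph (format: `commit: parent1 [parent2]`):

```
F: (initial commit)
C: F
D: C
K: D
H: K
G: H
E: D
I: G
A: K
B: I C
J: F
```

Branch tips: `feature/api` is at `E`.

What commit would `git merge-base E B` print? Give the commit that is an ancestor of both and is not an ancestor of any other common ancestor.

D

Ancestors of E: {C, D, E, F}.
Ancestors of B: {B, C, D, F, G, H, I, K}.
Common ancestors: {C, D, F}.
Among these, D is not an ancestor of any other common ancestor — it is the merge base.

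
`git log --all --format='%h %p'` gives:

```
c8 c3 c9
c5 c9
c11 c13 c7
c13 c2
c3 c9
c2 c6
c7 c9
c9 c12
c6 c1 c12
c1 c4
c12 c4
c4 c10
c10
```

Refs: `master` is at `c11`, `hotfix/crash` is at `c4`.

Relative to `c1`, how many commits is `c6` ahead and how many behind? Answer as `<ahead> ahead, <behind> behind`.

2 ahead, 0 behind

Reachable from c6: {c1, c10, c12, c4, c6}.
Reachable from c1: {c1, c10, c4}.
Only in c6's history (ahead): {c12, c6} — 2.
Only in c1's history (behind): {} — 0.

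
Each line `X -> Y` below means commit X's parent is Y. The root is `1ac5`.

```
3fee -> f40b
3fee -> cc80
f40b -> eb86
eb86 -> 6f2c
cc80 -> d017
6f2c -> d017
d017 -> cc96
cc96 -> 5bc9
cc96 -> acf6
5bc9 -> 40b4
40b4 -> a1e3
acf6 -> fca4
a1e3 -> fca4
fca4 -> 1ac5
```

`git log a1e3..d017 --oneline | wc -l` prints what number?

5

Reachable from d017: {1ac5, 40b4, 5bc9, a1e3, acf6, cc96, d017, fca4}.
Reachable from a1e3: {1ac5, a1e3, fca4}.
In d017's history but not a1e3's: {40b4, 5bc9, acf6, cc96, d017} — 5 commits.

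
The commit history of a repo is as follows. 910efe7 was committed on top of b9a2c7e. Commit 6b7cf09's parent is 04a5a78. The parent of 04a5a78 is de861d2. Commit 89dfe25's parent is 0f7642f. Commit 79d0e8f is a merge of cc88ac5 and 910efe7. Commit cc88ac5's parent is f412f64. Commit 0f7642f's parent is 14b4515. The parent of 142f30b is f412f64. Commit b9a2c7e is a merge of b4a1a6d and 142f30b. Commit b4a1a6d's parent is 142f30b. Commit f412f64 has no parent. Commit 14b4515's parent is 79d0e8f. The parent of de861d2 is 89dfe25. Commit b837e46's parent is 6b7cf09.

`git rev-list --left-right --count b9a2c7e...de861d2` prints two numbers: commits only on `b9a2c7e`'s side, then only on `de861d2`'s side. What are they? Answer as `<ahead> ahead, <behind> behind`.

Reachable from b9a2c7e: {142f30b, b4a1a6d, b9a2c7e, f412f64}.
Reachable from de861d2: {0f7642f, 142f30b, 14b4515, 79d0e8f, 89dfe25, 910efe7, b4a1a6d, b9a2c7e, cc88ac5, de861d2, f412f64}.
Only in b9a2c7e's history (ahead): {} — 0.
Only in de861d2's history (behind): {0f7642f, 14b4515, 79d0e8f, 89dfe25, 910efe7, cc88ac5, de861d2} — 7.

0 ahead, 7 behind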